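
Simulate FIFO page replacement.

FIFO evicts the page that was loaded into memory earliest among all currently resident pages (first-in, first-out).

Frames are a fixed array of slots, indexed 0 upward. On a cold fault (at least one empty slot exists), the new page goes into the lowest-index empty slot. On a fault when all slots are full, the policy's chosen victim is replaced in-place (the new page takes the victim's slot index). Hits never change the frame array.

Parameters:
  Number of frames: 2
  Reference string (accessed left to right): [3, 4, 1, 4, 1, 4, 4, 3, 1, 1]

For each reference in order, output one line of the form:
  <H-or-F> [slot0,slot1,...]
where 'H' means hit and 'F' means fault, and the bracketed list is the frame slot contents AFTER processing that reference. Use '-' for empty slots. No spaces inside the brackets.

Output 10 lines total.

F [3,-]
F [3,4]
F [1,4]
H [1,4]
H [1,4]
H [1,4]
H [1,4]
F [1,3]
H [1,3]
H [1,3]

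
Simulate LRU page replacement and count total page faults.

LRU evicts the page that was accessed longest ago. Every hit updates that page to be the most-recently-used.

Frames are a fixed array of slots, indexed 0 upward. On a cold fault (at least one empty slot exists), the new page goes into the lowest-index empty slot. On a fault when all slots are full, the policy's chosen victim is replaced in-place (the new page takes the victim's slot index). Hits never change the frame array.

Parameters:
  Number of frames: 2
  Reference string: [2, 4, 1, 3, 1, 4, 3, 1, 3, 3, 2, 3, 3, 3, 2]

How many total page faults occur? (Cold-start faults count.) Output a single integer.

Answer: 8

Derivation:
Step 0: ref 2 → FAULT, frames=[2,-]
Step 1: ref 4 → FAULT, frames=[2,4]
Step 2: ref 1 → FAULT (evict 2), frames=[1,4]
Step 3: ref 3 → FAULT (evict 4), frames=[1,3]
Step 4: ref 1 → HIT, frames=[1,3]
Step 5: ref 4 → FAULT (evict 3), frames=[1,4]
Step 6: ref 3 → FAULT (evict 1), frames=[3,4]
Step 7: ref 1 → FAULT (evict 4), frames=[3,1]
Step 8: ref 3 → HIT, frames=[3,1]
Step 9: ref 3 → HIT, frames=[3,1]
Step 10: ref 2 → FAULT (evict 1), frames=[3,2]
Step 11: ref 3 → HIT, frames=[3,2]
Step 12: ref 3 → HIT, frames=[3,2]
Step 13: ref 3 → HIT, frames=[3,2]
Step 14: ref 2 → HIT, frames=[3,2]
Total faults: 8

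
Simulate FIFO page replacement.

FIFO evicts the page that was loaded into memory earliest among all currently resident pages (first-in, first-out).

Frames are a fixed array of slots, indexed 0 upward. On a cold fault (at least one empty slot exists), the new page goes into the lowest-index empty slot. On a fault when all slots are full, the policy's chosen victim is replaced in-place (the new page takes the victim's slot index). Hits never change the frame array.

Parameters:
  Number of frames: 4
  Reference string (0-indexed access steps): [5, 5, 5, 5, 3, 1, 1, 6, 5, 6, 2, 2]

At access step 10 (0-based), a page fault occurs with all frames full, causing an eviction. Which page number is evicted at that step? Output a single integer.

Answer: 5

Derivation:
Step 0: ref 5 -> FAULT, frames=[5,-,-,-]
Step 1: ref 5 -> HIT, frames=[5,-,-,-]
Step 2: ref 5 -> HIT, frames=[5,-,-,-]
Step 3: ref 5 -> HIT, frames=[5,-,-,-]
Step 4: ref 3 -> FAULT, frames=[5,3,-,-]
Step 5: ref 1 -> FAULT, frames=[5,3,1,-]
Step 6: ref 1 -> HIT, frames=[5,3,1,-]
Step 7: ref 6 -> FAULT, frames=[5,3,1,6]
Step 8: ref 5 -> HIT, frames=[5,3,1,6]
Step 9: ref 6 -> HIT, frames=[5,3,1,6]
Step 10: ref 2 -> FAULT, evict 5, frames=[2,3,1,6]
At step 10: evicted page 5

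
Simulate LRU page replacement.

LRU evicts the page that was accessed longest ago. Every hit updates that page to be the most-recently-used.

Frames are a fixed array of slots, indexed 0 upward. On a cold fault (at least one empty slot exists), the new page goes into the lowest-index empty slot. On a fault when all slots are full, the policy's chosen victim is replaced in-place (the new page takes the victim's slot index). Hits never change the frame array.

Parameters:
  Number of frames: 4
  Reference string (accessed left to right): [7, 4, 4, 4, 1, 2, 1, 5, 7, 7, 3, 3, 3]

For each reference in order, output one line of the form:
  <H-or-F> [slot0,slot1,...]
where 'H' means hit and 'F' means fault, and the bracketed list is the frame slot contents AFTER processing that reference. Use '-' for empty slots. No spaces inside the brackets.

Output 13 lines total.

F [7,-,-,-]
F [7,4,-,-]
H [7,4,-,-]
H [7,4,-,-]
F [7,4,1,-]
F [7,4,1,2]
H [7,4,1,2]
F [5,4,1,2]
F [5,7,1,2]
H [5,7,1,2]
F [5,7,1,3]
H [5,7,1,3]
H [5,7,1,3]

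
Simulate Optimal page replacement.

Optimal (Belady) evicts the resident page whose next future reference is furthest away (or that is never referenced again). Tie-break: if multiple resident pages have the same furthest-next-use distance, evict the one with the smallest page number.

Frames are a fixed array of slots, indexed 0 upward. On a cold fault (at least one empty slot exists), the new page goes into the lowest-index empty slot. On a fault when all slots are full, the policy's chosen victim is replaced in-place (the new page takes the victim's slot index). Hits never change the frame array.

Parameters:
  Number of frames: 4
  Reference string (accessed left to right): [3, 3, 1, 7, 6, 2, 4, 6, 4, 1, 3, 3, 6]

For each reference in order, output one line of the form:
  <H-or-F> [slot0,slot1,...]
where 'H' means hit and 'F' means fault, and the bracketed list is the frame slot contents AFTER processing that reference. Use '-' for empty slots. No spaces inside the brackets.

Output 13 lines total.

F [3,-,-,-]
H [3,-,-,-]
F [3,1,-,-]
F [3,1,7,-]
F [3,1,7,6]
F [3,1,2,6]
F [3,1,4,6]
H [3,1,4,6]
H [3,1,4,6]
H [3,1,4,6]
H [3,1,4,6]
H [3,1,4,6]
H [3,1,4,6]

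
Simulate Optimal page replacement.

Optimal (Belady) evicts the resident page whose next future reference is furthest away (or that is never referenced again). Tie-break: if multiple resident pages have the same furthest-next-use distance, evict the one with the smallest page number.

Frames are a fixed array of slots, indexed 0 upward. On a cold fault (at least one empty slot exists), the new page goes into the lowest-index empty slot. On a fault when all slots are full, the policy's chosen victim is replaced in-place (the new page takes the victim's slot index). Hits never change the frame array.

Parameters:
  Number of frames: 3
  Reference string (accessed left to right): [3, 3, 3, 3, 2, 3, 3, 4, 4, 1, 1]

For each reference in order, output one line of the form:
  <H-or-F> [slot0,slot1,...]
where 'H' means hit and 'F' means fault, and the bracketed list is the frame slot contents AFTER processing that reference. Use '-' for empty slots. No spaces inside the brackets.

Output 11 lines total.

F [3,-,-]
H [3,-,-]
H [3,-,-]
H [3,-,-]
F [3,2,-]
H [3,2,-]
H [3,2,-]
F [3,2,4]
H [3,2,4]
F [3,1,4]
H [3,1,4]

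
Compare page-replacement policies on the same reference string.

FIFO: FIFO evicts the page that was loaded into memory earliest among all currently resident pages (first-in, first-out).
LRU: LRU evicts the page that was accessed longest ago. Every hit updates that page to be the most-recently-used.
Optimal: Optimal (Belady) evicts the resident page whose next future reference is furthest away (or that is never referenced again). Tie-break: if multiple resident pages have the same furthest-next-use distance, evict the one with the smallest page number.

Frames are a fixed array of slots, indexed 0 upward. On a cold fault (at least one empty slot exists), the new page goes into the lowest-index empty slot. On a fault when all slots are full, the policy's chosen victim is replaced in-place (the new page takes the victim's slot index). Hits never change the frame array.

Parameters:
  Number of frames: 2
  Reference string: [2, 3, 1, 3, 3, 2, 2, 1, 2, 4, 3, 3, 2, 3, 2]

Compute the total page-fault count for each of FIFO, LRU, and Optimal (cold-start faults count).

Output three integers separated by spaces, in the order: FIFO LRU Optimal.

--- FIFO ---
  step 0: ref 2 -> FAULT, frames=[2,-] (faults so far: 1)
  step 1: ref 3 -> FAULT, frames=[2,3] (faults so far: 2)
  step 2: ref 1 -> FAULT, evict 2, frames=[1,3] (faults so far: 3)
  step 3: ref 3 -> HIT, frames=[1,3] (faults so far: 3)
  step 4: ref 3 -> HIT, frames=[1,3] (faults so far: 3)
  step 5: ref 2 -> FAULT, evict 3, frames=[1,2] (faults so far: 4)
  step 6: ref 2 -> HIT, frames=[1,2] (faults so far: 4)
  step 7: ref 1 -> HIT, frames=[1,2] (faults so far: 4)
  step 8: ref 2 -> HIT, frames=[1,2] (faults so far: 4)
  step 9: ref 4 -> FAULT, evict 1, frames=[4,2] (faults so far: 5)
  step 10: ref 3 -> FAULT, evict 2, frames=[4,3] (faults so far: 6)
  step 11: ref 3 -> HIT, frames=[4,3] (faults so far: 6)
  step 12: ref 2 -> FAULT, evict 4, frames=[2,3] (faults so far: 7)
  step 13: ref 3 -> HIT, frames=[2,3] (faults so far: 7)
  step 14: ref 2 -> HIT, frames=[2,3] (faults so far: 7)
  FIFO total faults: 7
--- LRU ---
  step 0: ref 2 -> FAULT, frames=[2,-] (faults so far: 1)
  step 1: ref 3 -> FAULT, frames=[2,3] (faults so far: 2)
  step 2: ref 1 -> FAULT, evict 2, frames=[1,3] (faults so far: 3)
  step 3: ref 3 -> HIT, frames=[1,3] (faults so far: 3)
  step 4: ref 3 -> HIT, frames=[1,3] (faults so far: 3)
  step 5: ref 2 -> FAULT, evict 1, frames=[2,3] (faults so far: 4)
  step 6: ref 2 -> HIT, frames=[2,3] (faults so far: 4)
  step 7: ref 1 -> FAULT, evict 3, frames=[2,1] (faults so far: 5)
  step 8: ref 2 -> HIT, frames=[2,1] (faults so far: 5)
  step 9: ref 4 -> FAULT, evict 1, frames=[2,4] (faults so far: 6)
  step 10: ref 3 -> FAULT, evict 2, frames=[3,4] (faults so far: 7)
  step 11: ref 3 -> HIT, frames=[3,4] (faults so far: 7)
  step 12: ref 2 -> FAULT, evict 4, frames=[3,2] (faults so far: 8)
  step 13: ref 3 -> HIT, frames=[3,2] (faults so far: 8)
  step 14: ref 2 -> HIT, frames=[3,2] (faults so far: 8)
  LRU total faults: 8
--- Optimal ---
  step 0: ref 2 -> FAULT, frames=[2,-] (faults so far: 1)
  step 1: ref 3 -> FAULT, frames=[2,3] (faults so far: 2)
  step 2: ref 1 -> FAULT, evict 2, frames=[1,3] (faults so far: 3)
  step 3: ref 3 -> HIT, frames=[1,3] (faults so far: 3)
  step 4: ref 3 -> HIT, frames=[1,3] (faults so far: 3)
  step 5: ref 2 -> FAULT, evict 3, frames=[1,2] (faults so far: 4)
  step 6: ref 2 -> HIT, frames=[1,2] (faults so far: 4)
  step 7: ref 1 -> HIT, frames=[1,2] (faults so far: 4)
  step 8: ref 2 -> HIT, frames=[1,2] (faults so far: 4)
  step 9: ref 4 -> FAULT, evict 1, frames=[4,2] (faults so far: 5)
  step 10: ref 3 -> FAULT, evict 4, frames=[3,2] (faults so far: 6)
  step 11: ref 3 -> HIT, frames=[3,2] (faults so far: 6)
  step 12: ref 2 -> HIT, frames=[3,2] (faults so far: 6)
  step 13: ref 3 -> HIT, frames=[3,2] (faults so far: 6)
  step 14: ref 2 -> HIT, frames=[3,2] (faults so far: 6)
  Optimal total faults: 6

Answer: 7 8 6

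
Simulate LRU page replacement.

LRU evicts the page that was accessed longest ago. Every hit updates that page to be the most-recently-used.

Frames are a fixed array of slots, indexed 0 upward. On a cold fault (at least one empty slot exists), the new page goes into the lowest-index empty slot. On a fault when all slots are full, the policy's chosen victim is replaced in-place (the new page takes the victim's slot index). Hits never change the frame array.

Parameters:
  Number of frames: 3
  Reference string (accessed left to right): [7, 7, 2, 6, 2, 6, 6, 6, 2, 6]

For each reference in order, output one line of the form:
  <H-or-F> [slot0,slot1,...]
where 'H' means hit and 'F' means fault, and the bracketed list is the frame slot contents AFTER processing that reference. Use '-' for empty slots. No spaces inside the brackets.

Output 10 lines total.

F [7,-,-]
H [7,-,-]
F [7,2,-]
F [7,2,6]
H [7,2,6]
H [7,2,6]
H [7,2,6]
H [7,2,6]
H [7,2,6]
H [7,2,6]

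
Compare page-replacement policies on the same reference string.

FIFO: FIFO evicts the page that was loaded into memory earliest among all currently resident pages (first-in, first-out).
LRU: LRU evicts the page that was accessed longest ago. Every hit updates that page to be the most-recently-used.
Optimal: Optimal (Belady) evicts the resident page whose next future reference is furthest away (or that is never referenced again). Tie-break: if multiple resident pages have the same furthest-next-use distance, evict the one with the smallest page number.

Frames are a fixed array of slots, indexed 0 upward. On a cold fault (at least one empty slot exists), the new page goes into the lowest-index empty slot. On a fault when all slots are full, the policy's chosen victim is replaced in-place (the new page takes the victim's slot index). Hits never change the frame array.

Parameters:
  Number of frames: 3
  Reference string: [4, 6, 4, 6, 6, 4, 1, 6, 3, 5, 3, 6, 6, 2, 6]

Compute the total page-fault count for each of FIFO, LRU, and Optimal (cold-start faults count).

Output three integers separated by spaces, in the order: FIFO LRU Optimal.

--- FIFO ---
  step 0: ref 4 -> FAULT, frames=[4,-,-] (faults so far: 1)
  step 1: ref 6 -> FAULT, frames=[4,6,-] (faults so far: 2)
  step 2: ref 4 -> HIT, frames=[4,6,-] (faults so far: 2)
  step 3: ref 6 -> HIT, frames=[4,6,-] (faults so far: 2)
  step 4: ref 6 -> HIT, frames=[4,6,-] (faults so far: 2)
  step 5: ref 4 -> HIT, frames=[4,6,-] (faults so far: 2)
  step 6: ref 1 -> FAULT, frames=[4,6,1] (faults so far: 3)
  step 7: ref 6 -> HIT, frames=[4,6,1] (faults so far: 3)
  step 8: ref 3 -> FAULT, evict 4, frames=[3,6,1] (faults so far: 4)
  step 9: ref 5 -> FAULT, evict 6, frames=[3,5,1] (faults so far: 5)
  step 10: ref 3 -> HIT, frames=[3,5,1] (faults so far: 5)
  step 11: ref 6 -> FAULT, evict 1, frames=[3,5,6] (faults so far: 6)
  step 12: ref 6 -> HIT, frames=[3,5,6] (faults so far: 6)
  step 13: ref 2 -> FAULT, evict 3, frames=[2,5,6] (faults so far: 7)
  step 14: ref 6 -> HIT, frames=[2,5,6] (faults so far: 7)
  FIFO total faults: 7
--- LRU ---
  step 0: ref 4 -> FAULT, frames=[4,-,-] (faults so far: 1)
  step 1: ref 6 -> FAULT, frames=[4,6,-] (faults so far: 2)
  step 2: ref 4 -> HIT, frames=[4,6,-] (faults so far: 2)
  step 3: ref 6 -> HIT, frames=[4,6,-] (faults so far: 2)
  step 4: ref 6 -> HIT, frames=[4,6,-] (faults so far: 2)
  step 5: ref 4 -> HIT, frames=[4,6,-] (faults so far: 2)
  step 6: ref 1 -> FAULT, frames=[4,6,1] (faults so far: 3)
  step 7: ref 6 -> HIT, frames=[4,6,1] (faults so far: 3)
  step 8: ref 3 -> FAULT, evict 4, frames=[3,6,1] (faults so far: 4)
  step 9: ref 5 -> FAULT, evict 1, frames=[3,6,5] (faults so far: 5)
  step 10: ref 3 -> HIT, frames=[3,6,5] (faults so far: 5)
  step 11: ref 6 -> HIT, frames=[3,6,5] (faults so far: 5)
  step 12: ref 6 -> HIT, frames=[3,6,5] (faults so far: 5)
  step 13: ref 2 -> FAULT, evict 5, frames=[3,6,2] (faults so far: 6)
  step 14: ref 6 -> HIT, frames=[3,6,2] (faults so far: 6)
  LRU total faults: 6
--- Optimal ---
  step 0: ref 4 -> FAULT, frames=[4,-,-] (faults so far: 1)
  step 1: ref 6 -> FAULT, frames=[4,6,-] (faults so far: 2)
  step 2: ref 4 -> HIT, frames=[4,6,-] (faults so far: 2)
  step 3: ref 6 -> HIT, frames=[4,6,-] (faults so far: 2)
  step 4: ref 6 -> HIT, frames=[4,6,-] (faults so far: 2)
  step 5: ref 4 -> HIT, frames=[4,6,-] (faults so far: 2)
  step 6: ref 1 -> FAULT, frames=[4,6,1] (faults so far: 3)
  step 7: ref 6 -> HIT, frames=[4,6,1] (faults so far: 3)
  step 8: ref 3 -> FAULT, evict 1, frames=[4,6,3] (faults so far: 4)
  step 9: ref 5 -> FAULT, evict 4, frames=[5,6,3] (faults so far: 5)
  step 10: ref 3 -> HIT, frames=[5,6,3] (faults so far: 5)
  step 11: ref 6 -> HIT, frames=[5,6,3] (faults so far: 5)
  step 12: ref 6 -> HIT, frames=[5,6,3] (faults so far: 5)
  step 13: ref 2 -> FAULT, evict 3, frames=[5,6,2] (faults so far: 6)
  step 14: ref 6 -> HIT, frames=[5,6,2] (faults so far: 6)
  Optimal total faults: 6

Answer: 7 6 6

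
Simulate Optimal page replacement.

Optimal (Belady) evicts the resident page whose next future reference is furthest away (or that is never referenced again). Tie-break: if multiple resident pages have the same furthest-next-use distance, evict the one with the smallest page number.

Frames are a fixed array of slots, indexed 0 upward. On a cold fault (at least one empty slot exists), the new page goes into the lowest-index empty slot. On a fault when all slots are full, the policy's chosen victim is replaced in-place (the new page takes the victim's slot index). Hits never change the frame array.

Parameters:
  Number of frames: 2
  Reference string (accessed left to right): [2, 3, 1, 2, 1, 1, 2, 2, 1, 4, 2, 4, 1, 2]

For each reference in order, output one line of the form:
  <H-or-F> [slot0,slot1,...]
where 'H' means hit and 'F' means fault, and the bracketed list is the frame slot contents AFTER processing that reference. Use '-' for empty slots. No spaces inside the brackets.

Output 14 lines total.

F [2,-]
F [2,3]
F [2,1]
H [2,1]
H [2,1]
H [2,1]
H [2,1]
H [2,1]
H [2,1]
F [2,4]
H [2,4]
H [2,4]
F [2,1]
H [2,1]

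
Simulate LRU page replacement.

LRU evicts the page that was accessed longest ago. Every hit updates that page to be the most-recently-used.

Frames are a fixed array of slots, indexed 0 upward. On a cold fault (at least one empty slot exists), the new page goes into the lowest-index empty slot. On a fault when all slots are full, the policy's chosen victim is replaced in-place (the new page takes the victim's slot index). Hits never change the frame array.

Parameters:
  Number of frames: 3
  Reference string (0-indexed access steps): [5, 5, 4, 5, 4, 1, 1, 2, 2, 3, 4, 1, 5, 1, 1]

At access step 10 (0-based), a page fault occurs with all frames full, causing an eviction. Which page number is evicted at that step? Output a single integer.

Step 0: ref 5 -> FAULT, frames=[5,-,-]
Step 1: ref 5 -> HIT, frames=[5,-,-]
Step 2: ref 4 -> FAULT, frames=[5,4,-]
Step 3: ref 5 -> HIT, frames=[5,4,-]
Step 4: ref 4 -> HIT, frames=[5,4,-]
Step 5: ref 1 -> FAULT, frames=[5,4,1]
Step 6: ref 1 -> HIT, frames=[5,4,1]
Step 7: ref 2 -> FAULT, evict 5, frames=[2,4,1]
Step 8: ref 2 -> HIT, frames=[2,4,1]
Step 9: ref 3 -> FAULT, evict 4, frames=[2,3,1]
Step 10: ref 4 -> FAULT, evict 1, frames=[2,3,4]
At step 10: evicted page 1

Answer: 1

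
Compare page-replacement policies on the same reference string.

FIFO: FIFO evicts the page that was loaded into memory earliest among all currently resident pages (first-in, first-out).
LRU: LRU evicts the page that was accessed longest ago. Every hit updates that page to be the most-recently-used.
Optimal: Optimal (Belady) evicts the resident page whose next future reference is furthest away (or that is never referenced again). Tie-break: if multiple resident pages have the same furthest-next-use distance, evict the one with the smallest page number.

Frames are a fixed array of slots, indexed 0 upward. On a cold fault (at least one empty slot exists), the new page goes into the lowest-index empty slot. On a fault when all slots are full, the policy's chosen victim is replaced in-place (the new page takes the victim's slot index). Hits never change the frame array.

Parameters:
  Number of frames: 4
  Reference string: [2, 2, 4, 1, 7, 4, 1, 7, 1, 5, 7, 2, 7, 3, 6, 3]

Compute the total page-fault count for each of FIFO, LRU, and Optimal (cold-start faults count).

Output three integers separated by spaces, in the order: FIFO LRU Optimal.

Answer: 8 8 7

Derivation:
--- FIFO ---
  step 0: ref 2 -> FAULT, frames=[2,-,-,-] (faults so far: 1)
  step 1: ref 2 -> HIT, frames=[2,-,-,-] (faults so far: 1)
  step 2: ref 4 -> FAULT, frames=[2,4,-,-] (faults so far: 2)
  step 3: ref 1 -> FAULT, frames=[2,4,1,-] (faults so far: 3)
  step 4: ref 7 -> FAULT, frames=[2,4,1,7] (faults so far: 4)
  step 5: ref 4 -> HIT, frames=[2,4,1,7] (faults so far: 4)
  step 6: ref 1 -> HIT, frames=[2,4,1,7] (faults so far: 4)
  step 7: ref 7 -> HIT, frames=[2,4,1,7] (faults so far: 4)
  step 8: ref 1 -> HIT, frames=[2,4,1,7] (faults so far: 4)
  step 9: ref 5 -> FAULT, evict 2, frames=[5,4,1,7] (faults so far: 5)
  step 10: ref 7 -> HIT, frames=[5,4,1,7] (faults so far: 5)
  step 11: ref 2 -> FAULT, evict 4, frames=[5,2,1,7] (faults so far: 6)
  step 12: ref 7 -> HIT, frames=[5,2,1,7] (faults so far: 6)
  step 13: ref 3 -> FAULT, evict 1, frames=[5,2,3,7] (faults so far: 7)
  step 14: ref 6 -> FAULT, evict 7, frames=[5,2,3,6] (faults so far: 8)
  step 15: ref 3 -> HIT, frames=[5,2,3,6] (faults so far: 8)
  FIFO total faults: 8
--- LRU ---
  step 0: ref 2 -> FAULT, frames=[2,-,-,-] (faults so far: 1)
  step 1: ref 2 -> HIT, frames=[2,-,-,-] (faults so far: 1)
  step 2: ref 4 -> FAULT, frames=[2,4,-,-] (faults so far: 2)
  step 3: ref 1 -> FAULT, frames=[2,4,1,-] (faults so far: 3)
  step 4: ref 7 -> FAULT, frames=[2,4,1,7] (faults so far: 4)
  step 5: ref 4 -> HIT, frames=[2,4,1,7] (faults so far: 4)
  step 6: ref 1 -> HIT, frames=[2,4,1,7] (faults so far: 4)
  step 7: ref 7 -> HIT, frames=[2,4,1,7] (faults so far: 4)
  step 8: ref 1 -> HIT, frames=[2,4,1,7] (faults so far: 4)
  step 9: ref 5 -> FAULT, evict 2, frames=[5,4,1,7] (faults so far: 5)
  step 10: ref 7 -> HIT, frames=[5,4,1,7] (faults so far: 5)
  step 11: ref 2 -> FAULT, evict 4, frames=[5,2,1,7] (faults so far: 6)
  step 12: ref 7 -> HIT, frames=[5,2,1,7] (faults so far: 6)
  step 13: ref 3 -> FAULT, evict 1, frames=[5,2,3,7] (faults so far: 7)
  step 14: ref 6 -> FAULT, evict 5, frames=[6,2,3,7] (faults so far: 8)
  step 15: ref 3 -> HIT, frames=[6,2,3,7] (faults so far: 8)
  LRU total faults: 8
--- Optimal ---
  step 0: ref 2 -> FAULT, frames=[2,-,-,-] (faults so far: 1)
  step 1: ref 2 -> HIT, frames=[2,-,-,-] (faults so far: 1)
  step 2: ref 4 -> FAULT, frames=[2,4,-,-] (faults so far: 2)
  step 3: ref 1 -> FAULT, frames=[2,4,1,-] (faults so far: 3)
  step 4: ref 7 -> FAULT, frames=[2,4,1,7] (faults so far: 4)
  step 5: ref 4 -> HIT, frames=[2,4,1,7] (faults so far: 4)
  step 6: ref 1 -> HIT, frames=[2,4,1,7] (faults so far: 4)
  step 7: ref 7 -> HIT, frames=[2,4,1,7] (faults so far: 4)
  step 8: ref 1 -> HIT, frames=[2,4,1,7] (faults so far: 4)
  step 9: ref 5 -> FAULT, evict 1, frames=[2,4,5,7] (faults so far: 5)
  step 10: ref 7 -> HIT, frames=[2,4,5,7] (faults so far: 5)
  step 11: ref 2 -> HIT, frames=[2,4,5,7] (faults so far: 5)
  step 12: ref 7 -> HIT, frames=[2,4,5,7] (faults so far: 5)
  step 13: ref 3 -> FAULT, evict 2, frames=[3,4,5,7] (faults so far: 6)
  step 14: ref 6 -> FAULT, evict 4, frames=[3,6,5,7] (faults so far: 7)
  step 15: ref 3 -> HIT, frames=[3,6,5,7] (faults so far: 7)
  Optimal total faults: 7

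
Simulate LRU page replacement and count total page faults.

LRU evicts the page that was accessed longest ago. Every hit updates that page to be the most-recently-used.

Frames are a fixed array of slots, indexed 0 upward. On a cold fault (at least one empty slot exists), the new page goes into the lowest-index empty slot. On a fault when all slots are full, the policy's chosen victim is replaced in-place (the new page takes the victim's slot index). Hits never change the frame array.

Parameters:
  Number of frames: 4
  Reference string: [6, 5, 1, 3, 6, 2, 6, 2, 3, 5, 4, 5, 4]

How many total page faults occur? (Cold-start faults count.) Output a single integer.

Answer: 7

Derivation:
Step 0: ref 6 → FAULT, frames=[6,-,-,-]
Step 1: ref 5 → FAULT, frames=[6,5,-,-]
Step 2: ref 1 → FAULT, frames=[6,5,1,-]
Step 3: ref 3 → FAULT, frames=[6,5,1,3]
Step 4: ref 6 → HIT, frames=[6,5,1,3]
Step 5: ref 2 → FAULT (evict 5), frames=[6,2,1,3]
Step 6: ref 6 → HIT, frames=[6,2,1,3]
Step 7: ref 2 → HIT, frames=[6,2,1,3]
Step 8: ref 3 → HIT, frames=[6,2,1,3]
Step 9: ref 5 → FAULT (evict 1), frames=[6,2,5,3]
Step 10: ref 4 → FAULT (evict 6), frames=[4,2,5,3]
Step 11: ref 5 → HIT, frames=[4,2,5,3]
Step 12: ref 4 → HIT, frames=[4,2,5,3]
Total faults: 7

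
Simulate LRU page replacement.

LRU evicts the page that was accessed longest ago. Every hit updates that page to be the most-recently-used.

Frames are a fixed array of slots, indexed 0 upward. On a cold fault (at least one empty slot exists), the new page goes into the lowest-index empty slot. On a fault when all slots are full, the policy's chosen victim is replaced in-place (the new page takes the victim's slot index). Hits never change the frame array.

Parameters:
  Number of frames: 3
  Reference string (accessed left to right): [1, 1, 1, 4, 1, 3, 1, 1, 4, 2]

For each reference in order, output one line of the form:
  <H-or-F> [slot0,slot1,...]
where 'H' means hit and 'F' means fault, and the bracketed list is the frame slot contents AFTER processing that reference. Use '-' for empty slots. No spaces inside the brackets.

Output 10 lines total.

F [1,-,-]
H [1,-,-]
H [1,-,-]
F [1,4,-]
H [1,4,-]
F [1,4,3]
H [1,4,3]
H [1,4,3]
H [1,4,3]
F [1,4,2]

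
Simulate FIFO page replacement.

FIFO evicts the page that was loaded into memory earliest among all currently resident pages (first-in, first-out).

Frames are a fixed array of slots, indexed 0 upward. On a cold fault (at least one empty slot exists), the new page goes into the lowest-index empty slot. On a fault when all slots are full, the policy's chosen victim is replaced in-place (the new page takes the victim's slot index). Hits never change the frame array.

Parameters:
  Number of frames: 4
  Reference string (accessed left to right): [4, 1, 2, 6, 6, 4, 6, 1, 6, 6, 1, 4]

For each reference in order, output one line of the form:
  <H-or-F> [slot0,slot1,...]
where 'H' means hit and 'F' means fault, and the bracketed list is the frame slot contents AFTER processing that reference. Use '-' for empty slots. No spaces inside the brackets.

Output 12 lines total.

F [4,-,-,-]
F [4,1,-,-]
F [4,1,2,-]
F [4,1,2,6]
H [4,1,2,6]
H [4,1,2,6]
H [4,1,2,6]
H [4,1,2,6]
H [4,1,2,6]
H [4,1,2,6]
H [4,1,2,6]
H [4,1,2,6]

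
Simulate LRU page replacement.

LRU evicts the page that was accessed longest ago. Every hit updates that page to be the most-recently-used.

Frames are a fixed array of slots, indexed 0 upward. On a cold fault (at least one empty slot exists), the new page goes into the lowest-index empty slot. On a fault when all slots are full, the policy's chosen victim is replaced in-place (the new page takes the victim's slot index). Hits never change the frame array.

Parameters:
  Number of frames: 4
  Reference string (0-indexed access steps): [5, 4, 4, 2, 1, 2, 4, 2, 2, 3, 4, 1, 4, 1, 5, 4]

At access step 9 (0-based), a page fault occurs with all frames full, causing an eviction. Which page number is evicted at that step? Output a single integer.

Answer: 5

Derivation:
Step 0: ref 5 -> FAULT, frames=[5,-,-,-]
Step 1: ref 4 -> FAULT, frames=[5,4,-,-]
Step 2: ref 4 -> HIT, frames=[5,4,-,-]
Step 3: ref 2 -> FAULT, frames=[5,4,2,-]
Step 4: ref 1 -> FAULT, frames=[5,4,2,1]
Step 5: ref 2 -> HIT, frames=[5,4,2,1]
Step 6: ref 4 -> HIT, frames=[5,4,2,1]
Step 7: ref 2 -> HIT, frames=[5,4,2,1]
Step 8: ref 2 -> HIT, frames=[5,4,2,1]
Step 9: ref 3 -> FAULT, evict 5, frames=[3,4,2,1]
At step 9: evicted page 5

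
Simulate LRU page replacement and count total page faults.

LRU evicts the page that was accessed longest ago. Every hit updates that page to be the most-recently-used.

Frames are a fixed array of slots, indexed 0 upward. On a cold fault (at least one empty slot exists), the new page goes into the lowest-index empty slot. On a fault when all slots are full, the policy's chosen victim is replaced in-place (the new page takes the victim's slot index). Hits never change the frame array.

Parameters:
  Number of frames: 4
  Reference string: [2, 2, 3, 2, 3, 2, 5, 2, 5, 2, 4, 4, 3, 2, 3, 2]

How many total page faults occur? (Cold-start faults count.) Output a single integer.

Answer: 4

Derivation:
Step 0: ref 2 → FAULT, frames=[2,-,-,-]
Step 1: ref 2 → HIT, frames=[2,-,-,-]
Step 2: ref 3 → FAULT, frames=[2,3,-,-]
Step 3: ref 2 → HIT, frames=[2,3,-,-]
Step 4: ref 3 → HIT, frames=[2,3,-,-]
Step 5: ref 2 → HIT, frames=[2,3,-,-]
Step 6: ref 5 → FAULT, frames=[2,3,5,-]
Step 7: ref 2 → HIT, frames=[2,3,5,-]
Step 8: ref 5 → HIT, frames=[2,3,5,-]
Step 9: ref 2 → HIT, frames=[2,3,5,-]
Step 10: ref 4 → FAULT, frames=[2,3,5,4]
Step 11: ref 4 → HIT, frames=[2,3,5,4]
Step 12: ref 3 → HIT, frames=[2,3,5,4]
Step 13: ref 2 → HIT, frames=[2,3,5,4]
Step 14: ref 3 → HIT, frames=[2,3,5,4]
Step 15: ref 2 → HIT, frames=[2,3,5,4]
Total faults: 4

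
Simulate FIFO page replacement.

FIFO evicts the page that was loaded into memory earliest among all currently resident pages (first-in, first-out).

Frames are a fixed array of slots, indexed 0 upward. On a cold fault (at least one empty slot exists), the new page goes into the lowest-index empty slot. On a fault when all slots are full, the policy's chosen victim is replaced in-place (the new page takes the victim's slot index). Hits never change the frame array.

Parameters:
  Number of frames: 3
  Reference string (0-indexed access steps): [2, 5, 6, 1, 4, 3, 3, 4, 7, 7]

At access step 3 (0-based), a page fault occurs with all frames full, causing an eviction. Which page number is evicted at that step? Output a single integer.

Step 0: ref 2 -> FAULT, frames=[2,-,-]
Step 1: ref 5 -> FAULT, frames=[2,5,-]
Step 2: ref 6 -> FAULT, frames=[2,5,6]
Step 3: ref 1 -> FAULT, evict 2, frames=[1,5,6]
At step 3: evicted page 2

Answer: 2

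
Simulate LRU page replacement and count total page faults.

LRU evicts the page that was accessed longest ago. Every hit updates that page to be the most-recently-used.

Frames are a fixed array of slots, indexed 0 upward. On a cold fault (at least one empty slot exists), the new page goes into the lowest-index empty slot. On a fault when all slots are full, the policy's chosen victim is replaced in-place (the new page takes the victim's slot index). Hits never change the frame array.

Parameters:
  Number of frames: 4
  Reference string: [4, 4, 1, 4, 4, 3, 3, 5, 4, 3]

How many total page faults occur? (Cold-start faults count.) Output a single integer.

Step 0: ref 4 → FAULT, frames=[4,-,-,-]
Step 1: ref 4 → HIT, frames=[4,-,-,-]
Step 2: ref 1 → FAULT, frames=[4,1,-,-]
Step 3: ref 4 → HIT, frames=[4,1,-,-]
Step 4: ref 4 → HIT, frames=[4,1,-,-]
Step 5: ref 3 → FAULT, frames=[4,1,3,-]
Step 6: ref 3 → HIT, frames=[4,1,3,-]
Step 7: ref 5 → FAULT, frames=[4,1,3,5]
Step 8: ref 4 → HIT, frames=[4,1,3,5]
Step 9: ref 3 → HIT, frames=[4,1,3,5]
Total faults: 4

Answer: 4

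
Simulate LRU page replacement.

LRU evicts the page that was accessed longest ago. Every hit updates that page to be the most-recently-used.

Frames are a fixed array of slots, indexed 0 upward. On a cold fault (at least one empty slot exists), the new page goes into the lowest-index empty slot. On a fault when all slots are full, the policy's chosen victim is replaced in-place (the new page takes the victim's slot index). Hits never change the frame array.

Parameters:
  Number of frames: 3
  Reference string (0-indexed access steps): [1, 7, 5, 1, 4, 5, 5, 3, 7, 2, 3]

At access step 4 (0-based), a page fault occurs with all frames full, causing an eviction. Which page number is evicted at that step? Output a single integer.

Answer: 7

Derivation:
Step 0: ref 1 -> FAULT, frames=[1,-,-]
Step 1: ref 7 -> FAULT, frames=[1,7,-]
Step 2: ref 5 -> FAULT, frames=[1,7,5]
Step 3: ref 1 -> HIT, frames=[1,7,5]
Step 4: ref 4 -> FAULT, evict 7, frames=[1,4,5]
At step 4: evicted page 7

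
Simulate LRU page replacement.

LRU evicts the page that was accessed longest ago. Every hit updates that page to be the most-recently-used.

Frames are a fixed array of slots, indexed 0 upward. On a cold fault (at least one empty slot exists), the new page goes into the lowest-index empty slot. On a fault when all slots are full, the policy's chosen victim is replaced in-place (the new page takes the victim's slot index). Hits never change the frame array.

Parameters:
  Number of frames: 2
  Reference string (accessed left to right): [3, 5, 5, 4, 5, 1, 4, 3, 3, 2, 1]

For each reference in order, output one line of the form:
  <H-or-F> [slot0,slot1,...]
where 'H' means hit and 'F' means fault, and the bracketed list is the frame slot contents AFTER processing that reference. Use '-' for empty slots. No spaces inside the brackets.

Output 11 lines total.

F [3,-]
F [3,5]
H [3,5]
F [4,5]
H [4,5]
F [1,5]
F [1,4]
F [3,4]
H [3,4]
F [3,2]
F [1,2]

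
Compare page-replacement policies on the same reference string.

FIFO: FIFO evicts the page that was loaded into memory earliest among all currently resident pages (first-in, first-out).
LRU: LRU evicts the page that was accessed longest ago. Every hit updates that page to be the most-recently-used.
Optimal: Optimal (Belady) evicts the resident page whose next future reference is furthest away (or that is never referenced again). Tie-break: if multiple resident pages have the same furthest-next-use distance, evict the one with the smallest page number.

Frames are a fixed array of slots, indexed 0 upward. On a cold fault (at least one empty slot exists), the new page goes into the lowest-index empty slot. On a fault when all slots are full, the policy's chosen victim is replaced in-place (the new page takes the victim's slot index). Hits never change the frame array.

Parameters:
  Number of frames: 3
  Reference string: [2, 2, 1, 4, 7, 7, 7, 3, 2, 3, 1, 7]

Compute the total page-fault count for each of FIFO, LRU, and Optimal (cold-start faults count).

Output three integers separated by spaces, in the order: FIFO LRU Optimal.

--- FIFO ---
  step 0: ref 2 -> FAULT, frames=[2,-,-] (faults so far: 1)
  step 1: ref 2 -> HIT, frames=[2,-,-] (faults so far: 1)
  step 2: ref 1 -> FAULT, frames=[2,1,-] (faults so far: 2)
  step 3: ref 4 -> FAULT, frames=[2,1,4] (faults so far: 3)
  step 4: ref 7 -> FAULT, evict 2, frames=[7,1,4] (faults so far: 4)
  step 5: ref 7 -> HIT, frames=[7,1,4] (faults so far: 4)
  step 6: ref 7 -> HIT, frames=[7,1,4] (faults so far: 4)
  step 7: ref 3 -> FAULT, evict 1, frames=[7,3,4] (faults so far: 5)
  step 8: ref 2 -> FAULT, evict 4, frames=[7,3,2] (faults so far: 6)
  step 9: ref 3 -> HIT, frames=[7,3,2] (faults so far: 6)
  step 10: ref 1 -> FAULT, evict 7, frames=[1,3,2] (faults so far: 7)
  step 11: ref 7 -> FAULT, evict 3, frames=[1,7,2] (faults so far: 8)
  FIFO total faults: 8
--- LRU ---
  step 0: ref 2 -> FAULT, frames=[2,-,-] (faults so far: 1)
  step 1: ref 2 -> HIT, frames=[2,-,-] (faults so far: 1)
  step 2: ref 1 -> FAULT, frames=[2,1,-] (faults so far: 2)
  step 3: ref 4 -> FAULT, frames=[2,1,4] (faults so far: 3)
  step 4: ref 7 -> FAULT, evict 2, frames=[7,1,4] (faults so far: 4)
  step 5: ref 7 -> HIT, frames=[7,1,4] (faults so far: 4)
  step 6: ref 7 -> HIT, frames=[7,1,4] (faults so far: 4)
  step 7: ref 3 -> FAULT, evict 1, frames=[7,3,4] (faults so far: 5)
  step 8: ref 2 -> FAULT, evict 4, frames=[7,3,2] (faults so far: 6)
  step 9: ref 3 -> HIT, frames=[7,3,2] (faults so far: 6)
  step 10: ref 1 -> FAULT, evict 7, frames=[1,3,2] (faults so far: 7)
  step 11: ref 7 -> FAULT, evict 2, frames=[1,3,7] (faults so far: 8)
  LRU total faults: 8
--- Optimal ---
  step 0: ref 2 -> FAULT, frames=[2,-,-] (faults so far: 1)
  step 1: ref 2 -> HIT, frames=[2,-,-] (faults so far: 1)
  step 2: ref 1 -> FAULT, frames=[2,1,-] (faults so far: 2)
  step 3: ref 4 -> FAULT, frames=[2,1,4] (faults so far: 3)
  step 4: ref 7 -> FAULT, evict 4, frames=[2,1,7] (faults so far: 4)
  step 5: ref 7 -> HIT, frames=[2,1,7] (faults so far: 4)
  step 6: ref 7 -> HIT, frames=[2,1,7] (faults so far: 4)
  step 7: ref 3 -> FAULT, evict 7, frames=[2,1,3] (faults so far: 5)
  step 8: ref 2 -> HIT, frames=[2,1,3] (faults so far: 5)
  step 9: ref 3 -> HIT, frames=[2,1,3] (faults so far: 5)
  step 10: ref 1 -> HIT, frames=[2,1,3] (faults so far: 5)
  step 11: ref 7 -> FAULT, evict 1, frames=[2,7,3] (faults so far: 6)
  Optimal total faults: 6

Answer: 8 8 6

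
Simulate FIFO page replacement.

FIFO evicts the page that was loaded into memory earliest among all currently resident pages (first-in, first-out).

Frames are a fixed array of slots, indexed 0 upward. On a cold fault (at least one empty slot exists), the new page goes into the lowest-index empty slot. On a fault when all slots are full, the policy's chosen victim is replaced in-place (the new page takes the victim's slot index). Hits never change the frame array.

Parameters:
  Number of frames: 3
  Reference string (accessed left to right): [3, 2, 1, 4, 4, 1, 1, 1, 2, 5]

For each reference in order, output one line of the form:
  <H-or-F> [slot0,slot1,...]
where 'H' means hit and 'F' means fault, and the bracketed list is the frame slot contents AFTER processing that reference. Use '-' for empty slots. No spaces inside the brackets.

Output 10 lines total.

F [3,-,-]
F [3,2,-]
F [3,2,1]
F [4,2,1]
H [4,2,1]
H [4,2,1]
H [4,2,1]
H [4,2,1]
H [4,2,1]
F [4,5,1]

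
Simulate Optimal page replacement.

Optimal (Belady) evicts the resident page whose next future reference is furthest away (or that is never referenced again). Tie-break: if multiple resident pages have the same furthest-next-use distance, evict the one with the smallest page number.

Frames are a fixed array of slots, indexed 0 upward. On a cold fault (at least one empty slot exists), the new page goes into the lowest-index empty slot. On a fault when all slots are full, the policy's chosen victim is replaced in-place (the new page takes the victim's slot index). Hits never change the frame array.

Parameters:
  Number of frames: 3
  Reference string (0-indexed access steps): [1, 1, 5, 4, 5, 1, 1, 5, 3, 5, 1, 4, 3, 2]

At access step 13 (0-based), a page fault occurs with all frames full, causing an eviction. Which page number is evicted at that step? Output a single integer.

Answer: 3

Derivation:
Step 0: ref 1 -> FAULT, frames=[1,-,-]
Step 1: ref 1 -> HIT, frames=[1,-,-]
Step 2: ref 5 -> FAULT, frames=[1,5,-]
Step 3: ref 4 -> FAULT, frames=[1,5,4]
Step 4: ref 5 -> HIT, frames=[1,5,4]
Step 5: ref 1 -> HIT, frames=[1,5,4]
Step 6: ref 1 -> HIT, frames=[1,5,4]
Step 7: ref 5 -> HIT, frames=[1,5,4]
Step 8: ref 3 -> FAULT, evict 4, frames=[1,5,3]
Step 9: ref 5 -> HIT, frames=[1,5,3]
Step 10: ref 1 -> HIT, frames=[1,5,3]
Step 11: ref 4 -> FAULT, evict 1, frames=[4,5,3]
Step 12: ref 3 -> HIT, frames=[4,5,3]
Step 13: ref 2 -> FAULT, evict 3, frames=[4,5,2]
At step 13: evicted page 3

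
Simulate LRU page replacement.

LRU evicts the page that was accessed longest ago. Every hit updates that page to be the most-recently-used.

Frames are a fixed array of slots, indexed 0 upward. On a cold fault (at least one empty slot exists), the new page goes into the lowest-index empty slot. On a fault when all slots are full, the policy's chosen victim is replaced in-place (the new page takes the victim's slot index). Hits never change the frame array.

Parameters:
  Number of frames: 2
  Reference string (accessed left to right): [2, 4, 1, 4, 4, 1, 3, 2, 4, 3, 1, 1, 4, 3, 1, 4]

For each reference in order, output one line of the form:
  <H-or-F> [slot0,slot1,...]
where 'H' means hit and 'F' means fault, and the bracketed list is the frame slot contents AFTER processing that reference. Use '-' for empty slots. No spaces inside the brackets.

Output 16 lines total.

F [2,-]
F [2,4]
F [1,4]
H [1,4]
H [1,4]
H [1,4]
F [1,3]
F [2,3]
F [2,4]
F [3,4]
F [3,1]
H [3,1]
F [4,1]
F [4,3]
F [1,3]
F [1,4]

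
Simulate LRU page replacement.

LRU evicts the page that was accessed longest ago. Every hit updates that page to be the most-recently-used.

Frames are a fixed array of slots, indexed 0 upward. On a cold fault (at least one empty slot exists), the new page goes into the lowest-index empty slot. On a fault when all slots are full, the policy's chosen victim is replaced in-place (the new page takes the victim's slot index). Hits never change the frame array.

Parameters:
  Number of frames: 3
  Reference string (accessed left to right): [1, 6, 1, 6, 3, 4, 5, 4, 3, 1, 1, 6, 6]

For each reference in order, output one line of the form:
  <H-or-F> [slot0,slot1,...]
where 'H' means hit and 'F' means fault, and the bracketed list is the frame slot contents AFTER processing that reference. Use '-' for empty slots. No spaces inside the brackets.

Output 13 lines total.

F [1,-,-]
F [1,6,-]
H [1,6,-]
H [1,6,-]
F [1,6,3]
F [4,6,3]
F [4,5,3]
H [4,5,3]
H [4,5,3]
F [4,1,3]
H [4,1,3]
F [6,1,3]
H [6,1,3]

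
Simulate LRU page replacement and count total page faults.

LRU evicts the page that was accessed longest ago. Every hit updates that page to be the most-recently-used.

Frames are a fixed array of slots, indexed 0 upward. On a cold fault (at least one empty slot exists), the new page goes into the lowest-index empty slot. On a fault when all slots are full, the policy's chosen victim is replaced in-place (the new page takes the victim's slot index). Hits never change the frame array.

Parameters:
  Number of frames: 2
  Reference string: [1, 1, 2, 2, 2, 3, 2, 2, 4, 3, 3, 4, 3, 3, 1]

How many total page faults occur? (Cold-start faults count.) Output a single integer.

Step 0: ref 1 → FAULT, frames=[1,-]
Step 1: ref 1 → HIT, frames=[1,-]
Step 2: ref 2 → FAULT, frames=[1,2]
Step 3: ref 2 → HIT, frames=[1,2]
Step 4: ref 2 → HIT, frames=[1,2]
Step 5: ref 3 → FAULT (evict 1), frames=[3,2]
Step 6: ref 2 → HIT, frames=[3,2]
Step 7: ref 2 → HIT, frames=[3,2]
Step 8: ref 4 → FAULT (evict 3), frames=[4,2]
Step 9: ref 3 → FAULT (evict 2), frames=[4,3]
Step 10: ref 3 → HIT, frames=[4,3]
Step 11: ref 4 → HIT, frames=[4,3]
Step 12: ref 3 → HIT, frames=[4,3]
Step 13: ref 3 → HIT, frames=[4,3]
Step 14: ref 1 → FAULT (evict 4), frames=[1,3]
Total faults: 6

Answer: 6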